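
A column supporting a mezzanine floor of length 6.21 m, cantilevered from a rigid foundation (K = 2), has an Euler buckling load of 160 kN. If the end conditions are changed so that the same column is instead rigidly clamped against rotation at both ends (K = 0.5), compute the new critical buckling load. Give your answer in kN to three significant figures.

P_cr ∝ 1/K², so P_cr,new = P_cr,old × (K_old/K_new)² = 160 × (2/0.5)²
= 160 × 16.00 = 2560 kN

P_cr ≈ 2560 kN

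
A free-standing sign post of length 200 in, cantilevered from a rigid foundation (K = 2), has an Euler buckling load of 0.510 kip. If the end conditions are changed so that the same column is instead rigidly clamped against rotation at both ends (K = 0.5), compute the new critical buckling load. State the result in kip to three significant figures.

P_cr ∝ 1/K², so P_cr,new = P_cr,old × (K_old/K_new)² = 0.510 × (2/0.5)²
= 0.510 × 16.00 = 8.16 kip

P_cr ≈ 8.16 kip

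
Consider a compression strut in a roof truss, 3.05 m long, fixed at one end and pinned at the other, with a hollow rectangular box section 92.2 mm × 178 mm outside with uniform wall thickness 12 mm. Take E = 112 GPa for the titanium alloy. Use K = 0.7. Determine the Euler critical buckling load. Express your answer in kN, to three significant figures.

Inner dimensions: h_i = 178 − 2×12 = 154.0 mm, b_i = 92.2 − 2×12 = 68.20 mm
Weak-axis I_min = (h_o·b_o³ − h_i·b_i³)/12 with b_o = 92.2, b_i = 68.20 mm (shorter outer/inner sides).
I_min = (178×92.2³ − 154.0×68.20³)/12 = 7.555×10^6 mm⁴
I = 7.555×10^6 mm⁴ = 7.555×10^-6 m⁴
Effective length L_e = K·L = 0.7 × 3.05 = 2.135 m
P_cr = π²EI / L_e² = π² × 112×10⁹ × 7.555×10^-6 / 2.135² = 1.832×10^6 N

P_cr ≈ 1830 kN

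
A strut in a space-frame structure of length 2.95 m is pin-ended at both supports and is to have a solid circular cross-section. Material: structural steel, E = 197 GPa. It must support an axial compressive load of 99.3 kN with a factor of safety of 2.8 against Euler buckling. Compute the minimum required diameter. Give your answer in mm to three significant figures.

Required P_cr = n·P = 2.8 × 99.3 = 278.0 kN
L_e = K·L = 1 × 2.95 = 2.950 m
Required I = P_cr·L_e²/(π²E) = 2.780×10^5 × 2.950² / (π² × 1.97×10^11) = 1.244×10^-6 m⁴
I_req = 1.244×10^6 mm⁴
Solid circle: I = πd⁴/64  ⇒  d = (64I/π)^(1/4) = (64×1.244×10^6/π)^(1/4) = 71.0 mm

d ≈ 71.0 mm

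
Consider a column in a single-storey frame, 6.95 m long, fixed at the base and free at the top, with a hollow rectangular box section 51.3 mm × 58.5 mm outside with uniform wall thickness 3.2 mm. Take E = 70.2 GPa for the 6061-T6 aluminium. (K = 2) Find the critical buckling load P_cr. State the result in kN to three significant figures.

P_cr ≈ 0.951 kN

Inner dimensions: h_i = 58.5 − 2×3.2 = 52.10 mm, b_i = 51.3 − 2×3.2 = 44.90 mm
Weak-axis I_min = (h_o·b_o³ − h_i·b_i³)/12 with b_o = 51.3, b_i = 44.90 mm (shorter outer/inner sides).
I_min = (58.5×51.3³ − 52.10×44.90³)/12 = 2.652×10^5 mm⁴
I = 2.652×10^5 mm⁴ = 2.652×10^-7 m⁴
Effective length L_e = K·L = 2 × 6.95 = 13.90 m
P_cr = π²EI / L_e² = π² × 70.2×10⁹ × 2.652×10^-7 / 13.90² = 950.8 N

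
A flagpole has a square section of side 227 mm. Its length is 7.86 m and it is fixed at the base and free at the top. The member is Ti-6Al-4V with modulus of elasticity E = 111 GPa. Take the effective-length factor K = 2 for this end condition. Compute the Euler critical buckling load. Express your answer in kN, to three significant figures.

P_cr ≈ 981 kN

I = a⁴/12 = 227⁴/12 = 2.213×10^8 mm⁴
I = 2.213×10^8 mm⁴ = 2.213×10^-4 m⁴
Effective length L_e = K·L = 2 × 7.86 = 15.72 m
P_cr = π²EI / L_e² = π² × 111×10⁹ × 2.213×10^-4 / 15.72² = 9.809×10^5 N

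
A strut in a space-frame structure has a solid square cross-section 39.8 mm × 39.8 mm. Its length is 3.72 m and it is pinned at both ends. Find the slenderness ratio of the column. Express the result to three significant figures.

For a square r = a/√12 = 39.8/√12 = 11.49 mm
L_e = K·L = 1 × 3.72 m = 3.720 m = 3720.0 mm
λ = L_e / r_min = 3720.0 / 11.49 = 324

λ ≈ 324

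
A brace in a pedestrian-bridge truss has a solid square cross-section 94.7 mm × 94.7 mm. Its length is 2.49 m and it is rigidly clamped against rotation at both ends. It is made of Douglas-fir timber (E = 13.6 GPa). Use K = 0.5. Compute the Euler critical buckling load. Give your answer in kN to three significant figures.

P_cr ≈ 580 kN

I = a⁴/12 = 94.7⁴/12 = 6.702×10^6 mm⁴
I = 6.702×10^6 mm⁴ = 6.702×10^-6 m⁴
Effective length L_e = K·L = 0.5 × 2.49 = 1.245 m
P_cr = π²EI / L_e² = π² × 13.6×10⁹ × 6.702×10^-6 / 1.245² = 5.804×10^5 N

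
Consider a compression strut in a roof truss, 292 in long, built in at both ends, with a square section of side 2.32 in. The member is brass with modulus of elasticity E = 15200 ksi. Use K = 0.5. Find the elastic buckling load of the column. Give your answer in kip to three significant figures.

I = a⁴/12 = 2.32⁴/12 = 2.414 in⁴
Effective length L_e = K·L = 0.5 × 292 = 146.0 in
P_cr = π²EI / L_e² = π² × 15200×10³ × 2.414 / 146.0² = 1.699×10^4 lb

P_cr ≈ 17.0 kip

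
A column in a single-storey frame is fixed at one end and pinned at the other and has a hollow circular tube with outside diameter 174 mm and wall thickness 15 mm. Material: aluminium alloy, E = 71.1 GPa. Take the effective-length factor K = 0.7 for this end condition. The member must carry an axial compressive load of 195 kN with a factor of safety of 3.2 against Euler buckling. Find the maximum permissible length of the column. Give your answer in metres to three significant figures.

L_max ≈ 7.40 m

Inner diameter d_i = 174 − 2×15 = 144.0 mm
I = π(d_o⁴ − d_i⁴)/64 = π(174⁴ − 144.0⁴)/64 = 2.389×10^7 mm⁴
I = 2.389×10^-5 m⁴
Required critical load P_cr = n·P = 3.2 × 195 = 624.0 kN = 6.240×10^5 N
From P_cr = π²EI/(K·L)²:  L = (1/K)·√(π²EI/P_cr) = (1/0.7)·√(π²×7.11×10^10×2.389×10^-5/6.240×10^5)
L = 7.40 m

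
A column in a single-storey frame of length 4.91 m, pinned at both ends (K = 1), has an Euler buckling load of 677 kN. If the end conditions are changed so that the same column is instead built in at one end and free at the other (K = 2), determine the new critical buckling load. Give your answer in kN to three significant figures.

P_cr ≈ 169 kN

P_cr ∝ 1/K², so P_cr,new = P_cr,old × (K_old/K_new)² = 677 × (1/2)²
= 677 × 0.2500 = 169 kN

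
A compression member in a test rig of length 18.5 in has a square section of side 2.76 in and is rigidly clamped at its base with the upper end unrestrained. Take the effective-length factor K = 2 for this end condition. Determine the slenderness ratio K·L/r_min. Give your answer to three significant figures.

I = a⁴/12 = 2.76⁴/12 = 4.836 in⁴
A = 7.618 in²;  r_min = √(I/A) = √(4.836/7.618) = 0.7967 in
L_e = K·L = 2 × 18.5 = 37.00 in
λ = L_e / r_min = 37.000 / 0.7967 = 46.4

λ ≈ 46.4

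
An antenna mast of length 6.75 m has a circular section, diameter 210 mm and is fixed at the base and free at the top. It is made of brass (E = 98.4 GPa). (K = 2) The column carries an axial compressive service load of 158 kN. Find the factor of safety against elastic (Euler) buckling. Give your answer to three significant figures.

I = πd⁴/64 = π×210⁴/64 = 9.547×10^7 mm⁴
I = 9.547×10^7 mm⁴ = 9.547×10^-5 m⁴
Effective length L_e = K·L = 2 × 6.75 = 13.50 m
P_cr = π²EI / L_e² = π² × 98.4×10⁹ × 9.547×10^-5 / 13.50² = 5.087×10^5 N
Factor of safety n = P_cr / P = 508.71 / 158 = 3.22

n ≈ 3.22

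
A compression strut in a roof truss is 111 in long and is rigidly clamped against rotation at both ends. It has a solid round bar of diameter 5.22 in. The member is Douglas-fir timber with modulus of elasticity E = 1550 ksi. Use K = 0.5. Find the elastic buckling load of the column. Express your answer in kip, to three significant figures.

P_cr ≈ 181 kip

I = πd⁴/64 = π×5.22⁴/64 = 36.45 in⁴
Effective length L_e = K·L = 0.5 × 111 = 55.50 in
P_cr = π²EI / L_e² = π² × 1550×10³ × 36.45 / 55.50² = 1.810×10^5 lb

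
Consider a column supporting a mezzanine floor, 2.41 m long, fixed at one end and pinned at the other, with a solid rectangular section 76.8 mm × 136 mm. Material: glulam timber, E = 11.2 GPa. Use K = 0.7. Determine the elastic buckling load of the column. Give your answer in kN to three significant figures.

P_cr ≈ 199 kN

Buckling occurs about the weak axis: I_min = h·b³/12 with b = 76.8 mm (the shorter side).
I_min = 136×76.8³/12 = 5.134×10^6 mm⁴
I = 5.134×10^6 mm⁴ = 5.134×10^-6 m⁴
Effective length L_e = K·L = 0.7 × 2.41 = 1.687 m
P_cr = π²EI / L_e² = π² × 11.2×10⁹ × 5.134×10^-6 / 1.687² = 1.994×10^5 N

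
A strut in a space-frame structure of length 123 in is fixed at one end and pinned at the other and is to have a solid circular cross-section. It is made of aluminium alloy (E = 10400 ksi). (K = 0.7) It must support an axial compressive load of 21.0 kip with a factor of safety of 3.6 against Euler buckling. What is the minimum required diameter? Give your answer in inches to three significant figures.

Required P_cr = n·P = 3.6 × 21.0 = 75.60 kip
L_e = K·L = 0.7 × 123 = 86.10 in
Required I = P_cr·L_e²/(π²E) = 7.560×10^4 × 86.10² / (π² × 1.04×10^7) = 5.460 in⁴
Solid circle: I = πd⁴/64  ⇒  d = (64I/π)^(1/4) = (64×5.460/π)^(1/4) = 3.25 in

d ≈ 3.25 in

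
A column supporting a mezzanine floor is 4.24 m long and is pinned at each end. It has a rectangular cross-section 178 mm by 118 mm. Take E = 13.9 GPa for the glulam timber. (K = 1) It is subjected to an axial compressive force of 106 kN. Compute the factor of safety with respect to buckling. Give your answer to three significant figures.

Buckling occurs about the weak axis: I_min = h·b³/12 with b = 118 mm (the shorter side).
I_min = 178×118³/12 = 2.437×10^7 mm⁴
I = 2.437×10^7 mm⁴ = 2.437×10^-5 m⁴
Effective length L_e = K·L = 1 × 4.24 = 4.240 m
P_cr = π²EI / L_e² = π² × 13.9×10⁹ × 2.437×10^-5 / 4.240² = 1.860×10^5 N
Factor of safety n = P_cr / P = 185.98 / 106 = 1.75

n ≈ 1.75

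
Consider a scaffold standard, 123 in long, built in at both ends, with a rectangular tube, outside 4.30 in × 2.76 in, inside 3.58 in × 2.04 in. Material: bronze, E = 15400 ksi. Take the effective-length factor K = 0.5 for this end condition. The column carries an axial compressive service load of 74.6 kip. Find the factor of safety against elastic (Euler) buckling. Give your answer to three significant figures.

n ≈ 2.69

Weak-axis I_min = (h_o·b_o³ − h_i·b_i³)/12 with b_o = 2.76, b_i = 2.040 in (shorter outer/inner sides).
I_min = (4.30×2.76³ − 3.580×2.040³)/12 = 5.001 in⁴
Effective length L_e = K·L = 0.5 × 123 = 61.50 in
P_cr = π²EI / L_e² = π² × 15400×10³ × 5.001 / 61.50² = 2.010×10^5 lb
Factor of safety n = P_cr / P = 200.97 / 74.6 = 2.69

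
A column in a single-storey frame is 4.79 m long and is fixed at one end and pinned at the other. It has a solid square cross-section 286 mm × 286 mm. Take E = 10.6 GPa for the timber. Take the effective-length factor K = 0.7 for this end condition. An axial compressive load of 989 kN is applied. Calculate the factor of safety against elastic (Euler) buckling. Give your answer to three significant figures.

n ≈ 5.25

I = a⁴/12 = 286⁴/12 = 5.575×10^8 mm⁴
I = 5.575×10^8 mm⁴ = 5.575×10^-4 m⁴
Effective length L_e = K·L = 0.7 × 4.79 = 3.353 m
P_cr = π²EI / L_e² = π² × 10.6×10⁹ × 5.575×10^-4 / 3.353² = 5.188×10^6 N
Factor of safety n = P_cr / P = 5188.3 / 989 = 5.25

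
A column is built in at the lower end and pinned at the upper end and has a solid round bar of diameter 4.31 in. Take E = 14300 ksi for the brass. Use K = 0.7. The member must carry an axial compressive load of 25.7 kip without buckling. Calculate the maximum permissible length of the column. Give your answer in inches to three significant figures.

L_max ≈ 436 in

I = πd⁴/64 = π×4.31⁴/64 = 16.94 in⁴
At the buckling limit P_cr = P = 2.570×10^4 lb
From P_cr = π²EI/(K·L)²:  L = (1/K)·√(π²EI/P_cr) = (1/0.7)·√(π²×1.43×10^7×16.94/2.570×10^4)
L = 436 in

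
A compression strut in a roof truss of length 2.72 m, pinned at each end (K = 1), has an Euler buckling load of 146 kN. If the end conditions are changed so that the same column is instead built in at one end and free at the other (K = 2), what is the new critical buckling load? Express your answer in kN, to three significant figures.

P_cr ≈ 36.5 kN

P_cr ∝ 1/K², so P_cr,new = P_cr,old × (K_old/K_new)² = 146 × (1/2)²
= 146 × 0.2500 = 36.5 kN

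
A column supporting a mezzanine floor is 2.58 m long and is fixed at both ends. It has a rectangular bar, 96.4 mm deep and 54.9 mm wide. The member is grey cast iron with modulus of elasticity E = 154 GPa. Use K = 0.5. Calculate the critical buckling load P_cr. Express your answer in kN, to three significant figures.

Buckling occurs about the weak axis: I_min = h·b³/12 with b = 54.9 mm (the shorter side).
I_min = 96.4×54.9³/12 = 1.329×10^6 mm⁴
I = 1.329×10^6 mm⁴ = 1.329×10^-6 m⁴
Effective length L_e = K·L = 0.5 × 2.58 = 1.290 m
P_cr = π²EI / L_e² = π² × 154×10⁹ × 1.329×10^-6 / 1.290² = 1.214×10^6 N

P_cr ≈ 1210 kN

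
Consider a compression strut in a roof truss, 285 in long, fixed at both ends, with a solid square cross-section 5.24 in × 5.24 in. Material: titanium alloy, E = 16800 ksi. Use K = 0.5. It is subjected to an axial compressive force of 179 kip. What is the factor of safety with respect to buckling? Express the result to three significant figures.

n ≈ 2.87

I = a⁴/12 = 5.24⁴/12 = 62.83 in⁴
Effective length L_e = K·L = 0.5 × 285 = 142.5 in
P_cr = π²EI / L_e² = π² × 16800×10³ × 62.83 / 142.5² = 5.130×10^5 lb
Factor of safety n = P_cr / P = 513.01 / 179 = 2.87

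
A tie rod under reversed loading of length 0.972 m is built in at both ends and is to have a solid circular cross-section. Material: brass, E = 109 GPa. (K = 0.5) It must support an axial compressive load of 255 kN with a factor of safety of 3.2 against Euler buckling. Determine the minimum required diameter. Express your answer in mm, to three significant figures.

d ≈ 43.7 mm

Required P_cr = n·P = 3.2 × 255 = 816.0 kN
L_e = K·L = 0.5 × 0.972 = 0.4860 m
Required I = P_cr·L_e²/(π²E) = 8.160×10^5 × 0.4860² / (π² × 1.09×10^11) = 1.792×10^-7 m⁴
I_req = 1.792×10^5 mm⁴
Solid circle: I = πd⁴/64  ⇒  d = (64I/π)^(1/4) = (64×1.792×10^5/π)^(1/4) = 43.7 mm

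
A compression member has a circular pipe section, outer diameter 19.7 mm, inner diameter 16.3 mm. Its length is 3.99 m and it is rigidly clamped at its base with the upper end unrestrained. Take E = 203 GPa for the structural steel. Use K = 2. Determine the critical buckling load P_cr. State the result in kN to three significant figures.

P_cr ≈ 0.124 kN

d_o = 19.7 mm, d_i = 16.3 mm
I = π(d_o⁴ − d_i⁴)/64 = π(19.7⁴ − 16.30⁴)/64 = 3.928×10^3 mm⁴
I = 3.928×10^3 mm⁴ = 3.928×10^-9 m⁴
Effective length L_e = K·L = 2 × 3.99 = 7.980 m
P_cr = π²EI / L_e² = π² × 203×10⁹ × 3.928×10^-9 / 7.980² = 123.6 N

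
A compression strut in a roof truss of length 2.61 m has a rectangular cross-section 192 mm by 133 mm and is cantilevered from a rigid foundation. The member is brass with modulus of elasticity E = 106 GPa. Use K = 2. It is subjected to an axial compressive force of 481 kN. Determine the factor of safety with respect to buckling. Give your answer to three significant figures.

n ≈ 3.00

Buckling occurs about the weak axis: I_min = h·b³/12 with b = 133 mm (the shorter side).
I_min = 192×133³/12 = 3.764×10^7 mm⁴
I = 3.764×10^7 mm⁴ = 3.764×10^-5 m⁴
Effective length L_e = K·L = 2 × 2.61 = 5.220 m
P_cr = π²EI / L_e² = π² × 106×10⁹ × 3.764×10^-5 / 5.220² = 1.445×10^6 N
Factor of safety n = P_cr / P = 1445.2 / 481 = 3.00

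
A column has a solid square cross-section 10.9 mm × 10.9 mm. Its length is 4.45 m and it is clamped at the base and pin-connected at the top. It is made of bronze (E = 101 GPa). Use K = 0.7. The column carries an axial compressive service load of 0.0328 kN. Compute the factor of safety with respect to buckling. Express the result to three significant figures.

I = a⁴/12 = 10.9⁴/12 = 1.176×10^3 mm⁴
I = 1.176×10^3 mm⁴ = 1.176×10^-9 m⁴
Effective length L_e = K·L = 0.7 × 4.45 = 3.115 m
P_cr = π²EI / L_e² = π² × 101×10⁹ × 1.176×10^-9 / 3.115² = 120.8 N
Factor of safety n = P_cr / P = 0.12085 / 0.0328 = 3.68

n ≈ 3.68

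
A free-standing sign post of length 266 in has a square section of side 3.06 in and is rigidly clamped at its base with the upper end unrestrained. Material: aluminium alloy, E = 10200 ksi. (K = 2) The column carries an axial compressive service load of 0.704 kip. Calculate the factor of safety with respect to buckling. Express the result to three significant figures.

n ≈ 3.69

I = a⁴/12 = 3.06⁴/12 = 7.306 in⁴
Effective length L_e = K·L = 2 × 266 = 532.0 in
P_cr = π²EI / L_e² = π² × 10200×10³ × 7.306 / 532.0² = 2.599×10^3 lb
Factor of safety n = P_cr / P = 2.5988 / 0.704 = 3.69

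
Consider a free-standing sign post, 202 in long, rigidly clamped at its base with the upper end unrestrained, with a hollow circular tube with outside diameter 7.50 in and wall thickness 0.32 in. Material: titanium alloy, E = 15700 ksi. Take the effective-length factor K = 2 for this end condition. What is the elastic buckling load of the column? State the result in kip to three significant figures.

P_cr ≈ 44.2 kip

Inner diameter d_i = 7.50 − 2×0.32 = 6.860 in
I = π(d_o⁴ − d_i⁴)/64 = π(7.50⁴ − 6.860⁴)/64 = 46.61 in⁴
Effective length L_e = K·L = 2 × 202 = 404.0 in
P_cr = π²EI / L_e² = π² × 15700×10³ × 46.61 / 404.0² = 4.425×10^4 lb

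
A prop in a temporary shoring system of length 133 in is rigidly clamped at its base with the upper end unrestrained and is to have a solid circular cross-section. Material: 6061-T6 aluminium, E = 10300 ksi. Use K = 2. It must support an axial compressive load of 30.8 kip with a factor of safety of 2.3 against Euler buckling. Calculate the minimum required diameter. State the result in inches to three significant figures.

d ≈ 5.63 in

Required P_cr = n·P = 2.3 × 30.8 = 70.84 kip
L_e = K·L = 2 × 133 = 266.0 in
Required I = P_cr·L_e²/(π²E) = 7.084×10^4 × 266.0² / (π² × 1.03×10^7) = 49.31 in⁴
Solid circle: I = πd⁴/64  ⇒  d = (64I/π)^(1/4) = (64×49.31/π)^(1/4) = 5.63 in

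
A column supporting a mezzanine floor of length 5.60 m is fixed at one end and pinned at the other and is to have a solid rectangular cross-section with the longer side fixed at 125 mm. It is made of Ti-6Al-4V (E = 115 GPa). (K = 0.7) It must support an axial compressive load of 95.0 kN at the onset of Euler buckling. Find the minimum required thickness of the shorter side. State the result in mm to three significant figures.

b ≈ 49.8 mm

L_e = K·L = 0.7 × 5.60 = 3.920 m
Required I = P_cr·L_e²/(π²E) = 9.500×10^4 × 3.920² / (π² × 1.15×10^11) = 1.286×10^-6 m⁴
I_req = 1.286×10^6 mm⁴
Rectangle, weak axis: I_min = h·b³/12 with h = 125 mm fixed  ⇒  b = (12I/h)^(1/3) = 49.8 mm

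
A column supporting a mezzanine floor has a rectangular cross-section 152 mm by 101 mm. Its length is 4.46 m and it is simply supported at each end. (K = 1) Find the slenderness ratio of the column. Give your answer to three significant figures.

λ ≈ 153

For a rectangle r_min = b/√12 = 101/√12 = 29.16 mm
L_e = K·L = 1 × 4.46 m = 4.460 m = 4460.0 mm
λ = L_e / r_min = 4460.0 / 29.16 = 153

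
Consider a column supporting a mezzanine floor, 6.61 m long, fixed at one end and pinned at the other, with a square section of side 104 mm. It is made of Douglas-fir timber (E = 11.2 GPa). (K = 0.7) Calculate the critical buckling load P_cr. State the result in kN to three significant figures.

P_cr ≈ 50.3 kN

I = a⁴/12 = 104⁴/12 = 9.749×10^6 mm⁴
I = 9.749×10^6 mm⁴ = 9.749×10^-6 m⁴
Effective length L_e = K·L = 0.7 × 6.61 = 4.627 m
P_cr = π²EI / L_e² = π² × 11.2×10⁹ × 9.749×10^-6 / 4.627² = 5.034×10^4 N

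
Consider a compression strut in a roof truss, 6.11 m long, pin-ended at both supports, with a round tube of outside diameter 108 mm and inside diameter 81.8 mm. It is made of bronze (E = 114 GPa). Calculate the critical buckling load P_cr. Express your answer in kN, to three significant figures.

P_cr ≈ 135 kN

d_o = 108 mm, d_i = 81.8 mm
I = π(d_o⁴ − d_i⁴)/64 = π(108⁴ − 81.80⁴)/64 = 4.481×10^6 mm⁴
I = 4.481×10^6 mm⁴ = 4.481×10^-6 m⁴
Effective length L_e = K·L = 1 × 6.11 = 6.110 m
P_cr = π²EI / L_e² = π² × 114×10⁹ × 4.481×10^-6 / 6.110² = 1.350×10^5 N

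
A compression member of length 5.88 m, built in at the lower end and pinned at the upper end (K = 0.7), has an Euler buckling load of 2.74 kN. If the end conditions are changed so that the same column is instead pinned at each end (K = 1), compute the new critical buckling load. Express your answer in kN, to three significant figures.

P_cr ∝ 1/K², so P_cr,new = P_cr,old × (K_old/K_new)² = 2.74 × (0.7/1)²
= 2.74 × 0.4900 = 1.34 kN

P_cr ≈ 1.34 kN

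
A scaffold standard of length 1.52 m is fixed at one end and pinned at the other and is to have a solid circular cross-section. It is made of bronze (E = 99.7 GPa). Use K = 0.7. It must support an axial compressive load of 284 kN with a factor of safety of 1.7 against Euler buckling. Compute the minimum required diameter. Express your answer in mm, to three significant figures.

Required P_cr = n·P = 1.7 × 284 = 482.8 kN
L_e = K·L = 0.7 × 1.52 = 1.064 m
Required I = P_cr·L_e²/(π²E) = 4.828×10^5 × 1.064² / (π² × 9.97×10^10) = 5.555×10^-7 m⁴
I_req = 5.555×10^5 mm⁴
Solid circle: I = πd⁴/64  ⇒  d = (64I/π)^(1/4) = (64×5.555×10^5/π)^(1/4) = 58.0 mm

d ≈ 58.0 mm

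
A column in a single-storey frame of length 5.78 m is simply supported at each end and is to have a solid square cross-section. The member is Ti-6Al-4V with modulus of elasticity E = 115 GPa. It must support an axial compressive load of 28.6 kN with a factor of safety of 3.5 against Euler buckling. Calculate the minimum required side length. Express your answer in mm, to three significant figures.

a ≈ 77.1 mm

Required P_cr = n·P = 3.5 × 28.6 = 100.1 kN
L_e = K·L = 1 × 5.78 = 5.780 m
Required I = P_cr·L_e²/(π²E) = 1.001×10^5 × 5.780² / (π² × 1.15×10^11) = 2.946×10^-6 m⁴
I_req = 2.946×10^6 mm⁴
Solid square: I = a⁴/12  ⇒  a = (12I)^(1/4) = (12×2.946×10^6)^(1/4) = 77.1 mm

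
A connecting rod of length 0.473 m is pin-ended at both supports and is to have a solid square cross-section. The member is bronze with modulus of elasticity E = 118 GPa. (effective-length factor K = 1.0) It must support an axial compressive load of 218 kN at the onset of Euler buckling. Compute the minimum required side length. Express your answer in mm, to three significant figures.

L_e = K·L = 1 × 0.473 = 0.4730 m
Required I = P_cr·L_e²/(π²E) = 2.180×10^5 × 0.4730² / (π² × 1.18×10^11) = 4.188×10^-8 m⁴
I_req = 4.188×10^4 mm⁴
Solid square: I = a⁴/12  ⇒  a = (12I)^(1/4) = (12×4.188×10^4)^(1/4) = 26.6 mm

a ≈ 26.6 mm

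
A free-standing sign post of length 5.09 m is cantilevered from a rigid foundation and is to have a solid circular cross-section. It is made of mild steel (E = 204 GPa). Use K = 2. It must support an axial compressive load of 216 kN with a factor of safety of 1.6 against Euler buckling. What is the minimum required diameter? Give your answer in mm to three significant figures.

Required P_cr = n·P = 1.6 × 216 = 345.6 kN
L_e = K·L = 2 × 5.09 = 10.18 m
Required I = P_cr·L_e²/(π²E) = 3.456×10^5 × 10.18² / (π² × 2.04×10^11) = 1.779×10^-5 m⁴
I_req = 1.779×10^7 mm⁴
Solid circle: I = πd⁴/64  ⇒  d = (64I/π)^(1/4) = (64×1.779×10^7/π)^(1/4) = 138 mm

d ≈ 138 mm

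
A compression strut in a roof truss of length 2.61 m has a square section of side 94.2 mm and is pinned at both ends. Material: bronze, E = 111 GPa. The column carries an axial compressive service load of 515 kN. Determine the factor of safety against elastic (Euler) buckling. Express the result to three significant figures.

n ≈ 2.05

I = a⁴/12 = 94.2⁴/12 = 6.562×10^6 mm⁴
I = 6.562×10^6 mm⁴ = 6.562×10^-6 m⁴
Effective length L_e = K·L = 1 × 2.61 = 2.610 m
P_cr = π²EI / L_e² = π² × 111×10⁹ × 6.562×10^-6 / 2.610² = 1.055×10^6 N
Factor of safety n = P_cr / P = 1055.3 / 515 = 2.05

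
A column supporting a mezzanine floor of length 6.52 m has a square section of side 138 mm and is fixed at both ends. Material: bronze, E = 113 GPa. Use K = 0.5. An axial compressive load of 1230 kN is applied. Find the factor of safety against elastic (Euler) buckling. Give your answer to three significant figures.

n ≈ 2.58

I = a⁴/12 = 138⁴/12 = 3.022×10^7 mm⁴
I = 3.022×10^7 mm⁴ = 3.022×10^-5 m⁴
Effective length L_e = K·L = 0.5 × 6.52 = 3.260 m
P_cr = π²EI / L_e² = π² × 113×10⁹ × 3.022×10^-5 / 3.260² = 3.172×10^6 N
Factor of safety n = P_cr / P = 3171.6 / 1230 = 2.58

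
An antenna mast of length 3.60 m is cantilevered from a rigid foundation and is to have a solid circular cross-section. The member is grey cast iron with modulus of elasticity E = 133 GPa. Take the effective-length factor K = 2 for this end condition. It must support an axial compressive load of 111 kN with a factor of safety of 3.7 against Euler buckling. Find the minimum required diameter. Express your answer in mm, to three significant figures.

d ≈ 135 mm

Required P_cr = n·P = 3.7 × 111 = 410.7 kN
L_e = K·L = 2 × 3.60 = 7.200 m
Required I = P_cr·L_e²/(π²E) = 4.107×10^5 × 7.200² / (π² × 1.33×10^11) = 1.622×10^-5 m⁴
I_req = 1.622×10^7 mm⁴
Solid circle: I = πd⁴/64  ⇒  d = (64I/π)^(1/4) = (64×1.622×10^7/π)^(1/4) = 135 mm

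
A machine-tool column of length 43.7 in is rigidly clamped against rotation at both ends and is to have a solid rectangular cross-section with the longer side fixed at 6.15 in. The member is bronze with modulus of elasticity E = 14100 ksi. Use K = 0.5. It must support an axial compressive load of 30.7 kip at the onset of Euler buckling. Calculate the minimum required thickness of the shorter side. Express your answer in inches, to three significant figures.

b ≈ 0.590 in

L_e = K·L = 0.5 × 43.7 = 21.85 in
Required I = P_cr·L_e²/(π²E) = 3.070×10^4 × 21.85² / (π² × 1.41×10^7) = 0.1053 in⁴
Rectangle, weak axis: I_min = h·b³/12 with h = 6.15 in fixed  ⇒  b = (12I/h)^(1/3) = 0.590 in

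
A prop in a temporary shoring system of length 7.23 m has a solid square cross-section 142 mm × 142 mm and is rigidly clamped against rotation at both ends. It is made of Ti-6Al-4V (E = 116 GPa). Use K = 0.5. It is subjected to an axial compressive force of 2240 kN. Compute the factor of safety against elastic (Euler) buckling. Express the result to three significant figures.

n ≈ 1.33

I = a⁴/12 = 142⁴/12 = 3.388×10^7 mm⁴
I = 3.388×10^7 mm⁴ = 3.388×10^-5 m⁴
Effective length L_e = K·L = 0.5 × 7.23 = 3.615 m
P_cr = π²EI / L_e² = π² × 116×10⁹ × 3.388×10^-5 / 3.615² = 2.968×10^6 N
Factor of safety n = P_cr / P = 2968.3 / 2240 = 1.33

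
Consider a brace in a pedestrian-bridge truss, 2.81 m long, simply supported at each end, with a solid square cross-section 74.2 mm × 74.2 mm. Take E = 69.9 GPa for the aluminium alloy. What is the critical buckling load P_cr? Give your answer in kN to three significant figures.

P_cr ≈ 221 kN

I = a⁴/12 = 74.2⁴/12 = 2.526×10^6 mm⁴
I = 2.526×10^6 mm⁴ = 2.526×10^-6 m⁴
Effective length L_e = K·L = 1 × 2.81 = 2.810 m
P_cr = π²EI / L_e² = π² × 69.9×10⁹ × 2.526×10^-6 / 2.810² = 2.207×10^5 N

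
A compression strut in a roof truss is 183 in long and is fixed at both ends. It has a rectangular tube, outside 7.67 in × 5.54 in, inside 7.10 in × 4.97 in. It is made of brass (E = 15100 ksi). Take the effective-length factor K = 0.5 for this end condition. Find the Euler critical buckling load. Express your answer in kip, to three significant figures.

Weak-axis I_min = (h_o·b_o³ − h_i·b_i³)/12 with b_o = 5.54, b_i = 4.970 in (shorter outer/inner sides).
I_min = (7.67×5.54³ − 7.100×4.970³)/12 = 36.04 in⁴
Effective length L_e = K·L = 0.5 × 183 = 91.50 in
P_cr = π²EI / L_e² = π² × 15100×10³ × 36.04 / 91.50² = 6.416×10^5 lb

P_cr ≈ 642 kip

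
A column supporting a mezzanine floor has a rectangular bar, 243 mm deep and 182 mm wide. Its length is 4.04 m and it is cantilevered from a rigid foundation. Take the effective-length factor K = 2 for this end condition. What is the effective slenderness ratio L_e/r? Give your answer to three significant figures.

Buckling occurs about the weak axis: I_min = h·b³/12 with b = 182 mm (the shorter side).
I_min = 243×182³/12 = 1.221×10^8 mm⁴
A = 4.423×10^4 mm²;  r_min = √(I/A) = √(1.221×10^8/4.423×10^4) = 52.54 mm
L_e = K·L = 2 × 4.04 m = 8.080 m = 8080.0 mm
λ = L_e / r_min = 8080.0 / 52.54 = 154

λ ≈ 154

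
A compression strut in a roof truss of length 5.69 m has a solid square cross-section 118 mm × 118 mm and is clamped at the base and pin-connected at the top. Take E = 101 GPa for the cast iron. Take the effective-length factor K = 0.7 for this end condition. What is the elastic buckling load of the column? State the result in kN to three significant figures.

I = a⁴/12 = 118⁴/12 = 1.616×10^7 mm⁴
I = 1.616×10^7 mm⁴ = 1.616×10^-5 m⁴
Effective length L_e = K·L = 0.7 × 5.69 = 3.983 m
P_cr = π²EI / L_e² = π² × 101×10⁹ × 1.616×10^-5 / 3.983² = 1.015×10^6 N

P_cr ≈ 1020 kN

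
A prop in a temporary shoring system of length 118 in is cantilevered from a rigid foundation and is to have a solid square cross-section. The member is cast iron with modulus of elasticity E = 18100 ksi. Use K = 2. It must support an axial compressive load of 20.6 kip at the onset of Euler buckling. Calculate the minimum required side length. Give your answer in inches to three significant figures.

L_e = K·L = 2 × 118 = 236.0 in
Required I = P_cr·L_e²/(π²E) = 2.060×10^4 × 236.0² / (π² × 1.81×10^7) = 6.423 in⁴
Solid square: I = a⁴/12  ⇒  a = (12I)^(1/4) = (12×6.423)^(1/4) = 2.96 in

a ≈ 2.96 in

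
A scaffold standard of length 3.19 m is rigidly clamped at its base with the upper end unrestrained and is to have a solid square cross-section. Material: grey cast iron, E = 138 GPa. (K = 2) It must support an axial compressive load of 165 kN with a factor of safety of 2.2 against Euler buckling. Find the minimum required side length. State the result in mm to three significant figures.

a ≈ 107 mm

Required P_cr = n·P = 2.2 × 165 = 363.0 kN
L_e = K·L = 2 × 3.19 = 6.380 m
Required I = P_cr·L_e²/(π²E) = 3.630×10^5 × 6.380² / (π² × 1.38×10^11) = 1.085×10^-5 m⁴
I_req = 1.085×10^7 mm⁴
Solid square: I = a⁴/12  ⇒  a = (12I)^(1/4) = (12×1.085×10^7)^(1/4) = 107 mm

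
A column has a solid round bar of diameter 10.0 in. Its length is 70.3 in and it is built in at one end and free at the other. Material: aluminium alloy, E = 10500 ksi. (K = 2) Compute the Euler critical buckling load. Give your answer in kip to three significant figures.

P_cr ≈ 2570 kip

I = πd⁴/64 = π×10.0⁴/64 = 490.9 in⁴
Effective length L_e = K·L = 2 × 70.3 = 140.6 in
P_cr = π²EI / L_e² = π² × 10500×10³ × 490.9 / 140.6² = 2.573×10^6 lb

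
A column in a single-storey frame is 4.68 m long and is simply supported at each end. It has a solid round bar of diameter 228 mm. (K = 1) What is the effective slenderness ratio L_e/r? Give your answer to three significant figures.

λ ≈ 82.1

I = πd⁴/64 = π×228⁴/64 = 1.327×10^8 mm⁴
A = 4.083×10^4 mm²;  r_min = √(I/A) = √(1.327×10^8/4.083×10^4) = 57.00 mm
L_e = K·L = 1 × 4.68 m = 4.680 m = 4680.0 mm
λ = L_e / r_min = 4680.0 / 57.00 = 82.1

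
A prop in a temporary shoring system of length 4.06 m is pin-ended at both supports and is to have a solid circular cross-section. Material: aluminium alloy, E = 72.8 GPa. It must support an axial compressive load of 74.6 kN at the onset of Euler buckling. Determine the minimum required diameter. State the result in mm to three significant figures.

L_e = K·L = 1 × 4.06 = 4.060 m
Required I = P_cr·L_e²/(π²E) = 7.460×10^4 × 4.060² / (π² × 7.28×10^10) = 1.711×10^-6 m⁴
I_req = 1.711×10^6 mm⁴
Solid circle: I = πd⁴/64  ⇒  d = (64I/π)^(1/4) = (64×1.711×10^6/π)^(1/4) = 76.8 mm

d ≈ 76.8 mm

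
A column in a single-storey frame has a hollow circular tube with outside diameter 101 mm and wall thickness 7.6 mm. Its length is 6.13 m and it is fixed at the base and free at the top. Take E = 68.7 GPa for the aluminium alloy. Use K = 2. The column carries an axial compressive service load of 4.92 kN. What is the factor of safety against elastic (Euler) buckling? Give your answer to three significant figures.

Inner diameter d_i = 101 − 2×7.6 = 85.80 mm
I = π(d_o⁴ − d_i⁴)/64 = π(101⁴ − 85.80⁴)/64 = 2.448×10^6 mm⁴
I = 2.448×10^6 mm⁴ = 2.448×10^-6 m⁴
Effective length L_e = K·L = 2 × 6.13 = 12.26 m
P_cr = π²EI / L_e² = π² × 68.7×10⁹ × 2.448×10^-6 / 12.26² = 1.104×10^4 N
Factor of safety n = P_cr / P = 11.042 / 4.92 = 2.24

n ≈ 2.24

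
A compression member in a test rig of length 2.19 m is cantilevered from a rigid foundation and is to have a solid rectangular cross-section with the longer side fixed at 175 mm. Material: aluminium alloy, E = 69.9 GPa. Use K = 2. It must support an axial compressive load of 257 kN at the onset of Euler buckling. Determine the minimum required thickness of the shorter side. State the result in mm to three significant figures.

b ≈ 78.8 mm

L_e = K·L = 2 × 2.19 = 4.380 m
Required I = P_cr·L_e²/(π²E) = 2.570×10^5 × 4.380² / (π² × 6.99×10^10) = 7.147×10^-6 m⁴
I_req = 7.147×10^6 mm⁴
Rectangle, weak axis: I_min = h·b³/12 with h = 175 mm fixed  ⇒  b = (12I/h)^(1/3) = 78.8 mm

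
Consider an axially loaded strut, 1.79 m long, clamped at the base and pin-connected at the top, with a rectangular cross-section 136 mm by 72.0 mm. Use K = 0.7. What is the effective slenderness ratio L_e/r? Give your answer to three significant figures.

Buckling occurs about the weak axis: I_min = h·b³/12 with b = 72.0 mm (the shorter side).
I_min = 136×72.0³/12 = 4.230×10^6 mm⁴
A = 9.792×10^3 mm²;  r_min = √(I/A) = √(4.230×10^6/9.792×10^3) = 20.78 mm
L_e = K·L = 0.7 × 1.79 m = 1.253 m = 1253.0 mm
λ = L_e / r_min = 1253.0 / 20.78 = 60.3

λ ≈ 60.3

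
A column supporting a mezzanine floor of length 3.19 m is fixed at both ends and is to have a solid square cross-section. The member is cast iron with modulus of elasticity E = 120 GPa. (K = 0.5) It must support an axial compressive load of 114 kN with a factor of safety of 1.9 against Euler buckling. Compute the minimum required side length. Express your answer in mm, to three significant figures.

a ≈ 48.6 mm

Required P_cr = n·P = 1.9 × 114 = 216.6 kN
L_e = K·L = 0.5 × 3.19 = 1.595 m
Required I = P_cr·L_e²/(π²E) = 2.166×10^5 × 1.595² / (π² × 1.20×10^11) = 4.653×10^-7 m⁴
I_req = 4.653×10^5 mm⁴
Solid square: I = a⁴/12  ⇒  a = (12I)^(1/4) = (12×4.653×10^5)^(1/4) = 48.6 mm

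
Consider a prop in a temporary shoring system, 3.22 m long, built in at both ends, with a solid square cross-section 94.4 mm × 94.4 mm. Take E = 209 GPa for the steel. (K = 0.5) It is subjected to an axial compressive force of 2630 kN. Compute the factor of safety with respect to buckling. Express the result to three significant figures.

I = a⁴/12 = 94.4⁴/12 = 6.618×10^6 mm⁴
I = 6.618×10^6 mm⁴ = 6.618×10^-6 m⁴
Effective length L_e = K·L = 0.5 × 3.22 = 1.610 m
P_cr = π²EI / L_e² = π² × 209×10⁹ × 6.618×10^-6 / 1.610² = 5.266×10^6 N
Factor of safety n = P_cr / P = 5266.2 / 2630 = 2.00

n ≈ 2.00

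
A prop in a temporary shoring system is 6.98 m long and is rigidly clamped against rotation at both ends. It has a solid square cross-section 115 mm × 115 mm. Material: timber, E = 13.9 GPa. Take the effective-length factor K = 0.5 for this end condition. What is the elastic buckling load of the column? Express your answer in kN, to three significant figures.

I = a⁴/12 = 115⁴/12 = 1.458×10^7 mm⁴
I = 1.458×10^7 mm⁴ = 1.458×10^-5 m⁴
Effective length L_e = K·L = 0.5 × 6.98 = 3.490 m
P_cr = π²EI / L_e² = π² × 13.9×10⁹ × 1.458×10^-5 / 3.490² = 1.642×10^5 N

P_cr ≈ 164 kN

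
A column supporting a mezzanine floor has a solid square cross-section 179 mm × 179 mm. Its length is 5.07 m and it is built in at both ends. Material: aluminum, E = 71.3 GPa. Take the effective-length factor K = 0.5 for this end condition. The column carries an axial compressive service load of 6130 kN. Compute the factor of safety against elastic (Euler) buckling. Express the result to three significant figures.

n ≈ 1.53

I = a⁴/12 = 179⁴/12 = 8.555×10^7 mm⁴
I = 8.555×10^7 mm⁴ = 8.555×10^-5 m⁴
Effective length L_e = K·L = 0.5 × 5.07 = 2.535 m
P_cr = π²EI / L_e² = π² × 71.3×10⁹ × 8.555×10^-5 / 2.535² = 9.368×10^6 N
Factor of safety n = P_cr / P = 9368.4 / 6130 = 1.53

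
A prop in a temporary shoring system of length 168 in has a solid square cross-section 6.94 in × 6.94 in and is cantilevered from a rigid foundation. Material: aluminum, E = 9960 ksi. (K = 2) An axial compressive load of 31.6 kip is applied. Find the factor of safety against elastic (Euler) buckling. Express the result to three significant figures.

n ≈ 5.33

I = a⁴/12 = 6.94⁴/12 = 193.3 in⁴
Effective length L_e = K·L = 2 × 168 = 336.0 in
P_cr = π²EI / L_e² = π² × 9960×10³ × 193.3 / 336.0² = 1.683×10^5 lb
Factor of safety n = P_cr / P = 168.32 / 31.6 = 5.33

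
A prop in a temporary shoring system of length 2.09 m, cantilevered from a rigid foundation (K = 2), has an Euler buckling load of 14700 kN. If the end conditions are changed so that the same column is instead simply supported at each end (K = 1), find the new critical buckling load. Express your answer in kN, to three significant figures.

P_cr ∝ 1/K², so P_cr,new = P_cr,old × (K_old/K_new)² = 14700 × (2/1)²
= 14700 × 4.000 = 58800 kN

P_cr ≈ 58800 kN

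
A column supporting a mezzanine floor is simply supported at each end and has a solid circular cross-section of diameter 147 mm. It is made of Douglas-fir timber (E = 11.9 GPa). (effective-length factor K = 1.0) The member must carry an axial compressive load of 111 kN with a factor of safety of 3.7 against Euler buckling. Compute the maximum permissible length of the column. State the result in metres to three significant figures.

I = πd⁴/64 = π×147⁴/64 = 2.292×10^7 mm⁴
I = 2.292×10^-5 m⁴
Required critical load P_cr = n·P = 3.7 × 111 = 410.7 kN = 4.107×10^5 N
From P_cr = π²EI/(K·L)²:  L = (1/K)·√(π²EI/P_cr) = (1/1)·√(π²×1.19×10^10×2.292×10^-5/4.107×10^5)
L = 2.56 m

L_max ≈ 2.56 m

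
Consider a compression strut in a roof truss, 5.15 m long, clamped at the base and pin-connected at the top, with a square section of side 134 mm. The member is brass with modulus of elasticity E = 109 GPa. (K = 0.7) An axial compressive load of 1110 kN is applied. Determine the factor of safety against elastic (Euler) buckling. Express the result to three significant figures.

n ≈ 2.00

I = a⁴/12 = 134⁴/12 = 2.687×10^7 mm⁴
I = 2.687×10^7 mm⁴ = 2.687×10^-5 m⁴
Effective length L_e = K·L = 0.7 × 5.15 = 3.605 m
P_cr = π²EI / L_e² = π² × 109×10⁹ × 2.687×10^-5 / 3.605² = 2.224×10^6 N
Factor of safety n = P_cr / P = 2224.1 / 1110 = 2.00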